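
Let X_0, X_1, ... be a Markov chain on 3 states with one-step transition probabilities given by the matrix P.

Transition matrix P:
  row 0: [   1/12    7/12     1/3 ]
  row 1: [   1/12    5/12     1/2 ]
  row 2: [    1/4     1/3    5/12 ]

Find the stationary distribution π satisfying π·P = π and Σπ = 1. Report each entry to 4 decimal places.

π = [0.1563, 0.4063, 0.4375]

Balance equations π_j = Σ_i π_i·P[i][j]:
  π_0 = 1/12·π_0 + 1/12·π_1 + 1/4·π_2
  π_1 = 7/12·π_0 + 5/12·π_1 + 1/3·π_2
  normalize: π_0 + π_1 + π_2 = 1
Solving the linear system gives exactly π = [5/32, 13/32, 7/16].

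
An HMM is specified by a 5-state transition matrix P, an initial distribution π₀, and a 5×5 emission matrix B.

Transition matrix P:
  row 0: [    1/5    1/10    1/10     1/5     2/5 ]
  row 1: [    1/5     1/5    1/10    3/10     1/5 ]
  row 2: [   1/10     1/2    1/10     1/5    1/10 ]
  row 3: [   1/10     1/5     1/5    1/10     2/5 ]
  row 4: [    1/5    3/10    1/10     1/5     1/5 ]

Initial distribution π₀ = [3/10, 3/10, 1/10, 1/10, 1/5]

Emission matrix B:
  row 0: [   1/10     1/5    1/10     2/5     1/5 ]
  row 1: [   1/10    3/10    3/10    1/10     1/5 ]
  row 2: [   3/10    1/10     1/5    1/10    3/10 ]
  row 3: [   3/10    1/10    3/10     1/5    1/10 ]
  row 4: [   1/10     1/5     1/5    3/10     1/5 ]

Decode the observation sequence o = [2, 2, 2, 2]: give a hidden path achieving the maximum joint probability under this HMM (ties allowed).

t=0: δ = [3.000e-02, 9.000e-02, 2.000e-02, 3.000e-02, 4.000e-02]  (obs o_0=2)
t=1: δ = [1.800e-03, 5.400e-03, 1.800e-03, 8.100e-03, 3.600e-03]  ψ = [1, 1, 1, 1, 1]  (obs o_1=2)
t=2: δ = [1.080e-04, 4.860e-04, 3.240e-04, 4.860e-04, 6.480e-04]  ψ = [1, 3, 3, 1, 3]  (obs o_2=2)
t=3: δ = [1.296e-05, 5.832e-05, 1.944e-05, 4.374e-05, 3.888e-05]  ψ = [4, 4, 3, 1, 3]  (obs o_3=2)
backtrack: best end state = 1; path = [1, 3, 4, 1]

path = [1, 3, 4, 1]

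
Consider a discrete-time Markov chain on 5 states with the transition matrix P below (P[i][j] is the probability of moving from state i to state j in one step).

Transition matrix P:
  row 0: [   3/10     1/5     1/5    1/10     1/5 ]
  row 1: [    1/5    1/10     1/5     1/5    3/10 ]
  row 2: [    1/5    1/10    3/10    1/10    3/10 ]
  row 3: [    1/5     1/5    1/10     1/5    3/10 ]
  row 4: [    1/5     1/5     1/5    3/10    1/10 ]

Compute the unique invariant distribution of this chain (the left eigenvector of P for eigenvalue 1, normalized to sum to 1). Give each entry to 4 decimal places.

π = [0.2222, 0.1634, 0.2021, 0.1807, 0.2315]

Balance equations π_j = Σ_i π_i·P[i][j]:
  π_0 = 3/10·π_0 + 1/5·π_1 + 1/5·π_2 + 1/5·π_3 + 1/5·π_4
  π_1 = 1/5·π_0 + 1/10·π_1 + 1/10·π_2 + 1/5·π_3 + 1/5·π_4
  π_2 = 1/5·π_0 + 1/5·π_1 + 3/10·π_2 + 1/10·π_3 + 1/5·π_4
  π_3 = 1/10·π_0 + 1/5·π_1 + 1/10·π_2 + 1/5·π_3 + 3/10·π_4
  normalize: π_0 + π_1 + π_2 + π_3 + π_4 = 1
Solving the linear system gives exactly π = [2/9, 1571/9612, 1943/9612, 193/1068, 25/108].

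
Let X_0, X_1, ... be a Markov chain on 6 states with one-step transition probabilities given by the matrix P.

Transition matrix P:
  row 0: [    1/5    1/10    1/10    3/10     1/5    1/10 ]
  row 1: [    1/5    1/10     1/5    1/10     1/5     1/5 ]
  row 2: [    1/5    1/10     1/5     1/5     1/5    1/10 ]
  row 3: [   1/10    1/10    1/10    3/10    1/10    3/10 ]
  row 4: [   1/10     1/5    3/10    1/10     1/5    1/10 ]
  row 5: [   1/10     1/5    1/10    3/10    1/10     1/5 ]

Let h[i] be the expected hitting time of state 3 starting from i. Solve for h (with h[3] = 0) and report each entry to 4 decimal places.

h = [4.5555, 5.5155, 5.0616, 0.0000, 5.6638, 4.5390]

First-step conditioning: h[3] = 0; for i ≠ 3, h[i] = 1 + Σ_k P[i][k]·h[k].
  h[0] = 1 + 1/5·h[0] + 1/10·h[1] + 1/10·h[2] + 1/5·h[4] + 1/10·h[5]
  h[1] = 1 + 1/5·h[0] + 1/10·h[1] + 1/5·h[2] + 1/5·h[4] + 1/5·h[5]
  h[2] = 1 + 1/5·h[0] + 1/10·h[1] + 1/5·h[2] + 1/5·h[4] + 1/10·h[5]
  h[4] = 1 + 1/10·h[0] + 1/5·h[1] + 3/10·h[2] + 1/5·h[4] + 1/10·h[5]
  h[5] = 1 + 1/10·h[0] + 1/5·h[1] + 1/10·h[2] + 1/10·h[4] + 1/5·h[5]
Solving the 5×5 linear system over states ≠ 3 gives exactly h = [80190/17603, 97090/17603, 89100/17603, 0, 99700/17603, 79900/17603] (h[3] = 0 is the target).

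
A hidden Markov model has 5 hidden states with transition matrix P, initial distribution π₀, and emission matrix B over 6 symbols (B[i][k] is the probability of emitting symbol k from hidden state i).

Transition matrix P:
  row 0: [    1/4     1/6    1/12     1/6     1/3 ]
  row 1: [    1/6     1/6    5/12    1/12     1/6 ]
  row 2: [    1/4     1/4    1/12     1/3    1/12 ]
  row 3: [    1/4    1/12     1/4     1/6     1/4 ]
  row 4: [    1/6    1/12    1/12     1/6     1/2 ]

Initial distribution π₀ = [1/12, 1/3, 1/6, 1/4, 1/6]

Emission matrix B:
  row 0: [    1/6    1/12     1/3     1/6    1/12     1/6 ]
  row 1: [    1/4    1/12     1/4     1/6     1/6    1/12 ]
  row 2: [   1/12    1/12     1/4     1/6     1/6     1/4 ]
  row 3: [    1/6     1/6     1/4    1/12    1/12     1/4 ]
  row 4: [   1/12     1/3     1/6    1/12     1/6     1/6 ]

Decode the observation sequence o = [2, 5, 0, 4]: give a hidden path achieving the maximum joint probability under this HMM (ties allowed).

t=0: δ = [2.778e-02, 8.333e-02, 4.167e-02, 6.250e-02, 2.778e-02]  (obs o_0=2)
t=1: δ = [2.604e-03, 1.157e-03, 8.681e-03, 3.472e-03, 2.604e-03]  ψ = [3, 1, 1, 2, 3]  (obs o_1=5)
t=2: δ = [3.617e-04, 5.425e-04, 7.234e-05, 4.823e-04, 1.085e-04]  ψ = [2, 2, 3, 2, 4]  (obs o_2=0)
t=3: δ = [1.005e-05, 1.507e-05, 3.768e-05, 6.698e-06, 2.009e-05]  ψ = [3, 1, 1, 3, 0]  (obs o_3=4)
backtrack: best end state = 2; path = [1, 2, 1, 2]

path = [1, 2, 1, 2]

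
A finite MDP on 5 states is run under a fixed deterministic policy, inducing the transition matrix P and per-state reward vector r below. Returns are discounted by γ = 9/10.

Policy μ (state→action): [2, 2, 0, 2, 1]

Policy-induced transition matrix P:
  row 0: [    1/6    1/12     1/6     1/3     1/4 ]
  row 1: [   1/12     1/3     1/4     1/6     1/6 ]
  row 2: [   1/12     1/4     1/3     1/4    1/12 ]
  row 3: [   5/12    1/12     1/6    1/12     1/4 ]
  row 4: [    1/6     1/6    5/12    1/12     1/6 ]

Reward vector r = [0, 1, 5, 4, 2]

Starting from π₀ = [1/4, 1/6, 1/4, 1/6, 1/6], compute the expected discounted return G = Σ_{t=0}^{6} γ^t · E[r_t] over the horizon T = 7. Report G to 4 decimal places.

t=0: π = [0.2500, 0.1667, 0.2500, 0.1667, 0.1667], E[r] = 2.4167, γ^t·E[r] = 2.416667, running G = 2.416667
t=1: π = [0.1736, 0.1806, 0.2639, 0.2014, 0.1806], E[r] = 2.6667, γ^t·E[r] = 2.400000, running G = 4.816667
t=2: π = [0.1800, 0.1875, 0.2708, 0.1858, 0.1759], E[r] = 2.6366, γ^t·E[r] = 2.135625, running G = 6.952292
t=3: π = [0.1749, 0.1900, 0.2714, 0.1891, 0.1746], E[r] = 2.6526, γ^t·E[r] = 1.933734, running G = 8.886026
t=4: π = [0.1755, 0.1906, 0.2714, 0.1881, 0.1744], E[r] = 2.6488, γ^t·E[r] = 1.737882, running G = 10.623908
t=5: π = [0.1752, 0.1907, 0.2714, 0.1883, 0.1744], E[r] = 2.6496, γ^t·E[r] = 1.564576, running G = 12.188484
t=6: π = [0.1752, 0.1908, 0.2714, 0.1883, 0.1743], E[r] = 2.6494, γ^t·E[r] = 1.408003, running G = 13.596487

G = 13.5965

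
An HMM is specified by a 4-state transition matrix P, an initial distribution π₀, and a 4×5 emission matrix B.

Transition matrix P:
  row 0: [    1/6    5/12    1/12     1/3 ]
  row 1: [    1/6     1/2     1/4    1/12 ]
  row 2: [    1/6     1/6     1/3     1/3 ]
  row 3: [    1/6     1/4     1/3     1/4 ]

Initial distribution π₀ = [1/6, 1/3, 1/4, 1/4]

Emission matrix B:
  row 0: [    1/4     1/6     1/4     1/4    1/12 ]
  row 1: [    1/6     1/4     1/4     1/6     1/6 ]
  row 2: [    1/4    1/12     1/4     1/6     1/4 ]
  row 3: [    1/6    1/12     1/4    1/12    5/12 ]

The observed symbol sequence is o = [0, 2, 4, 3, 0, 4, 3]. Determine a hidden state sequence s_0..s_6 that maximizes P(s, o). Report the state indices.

path = [1, 1, 1, 1, 1, 1, 1]

t=0: δ = [4.167e-02, 5.556e-02, 6.250e-02, 4.167e-02]  (obs o_0=0)
t=1: δ = [2.604e-03, 6.944e-03, 5.208e-03, 5.208e-03]  ψ = [2, 1, 2, 2]  (obs o_1=2)
t=2: δ = [9.645e-05, 5.787e-04, 4.340e-04, 7.234e-04]  ψ = [1, 1, 1, 2]  (obs o_2=4)
t=3: δ = [3.014e-05, 4.823e-05, 4.019e-05, 1.507e-05]  ψ = [3, 1, 3, 3]  (obs o_3=3)
t=4: δ = [2.009e-06, 4.019e-06, 3.349e-06, 2.233e-06]  ψ = [1, 1, 2, 2]  (obs o_4=0)
t=5: δ = [5.582e-08, 3.349e-07, 2.791e-07, 4.651e-07]  ψ = [1, 1, 2, 2]  (obs o_5=4)
t=6: δ = [1.938e-08, 2.791e-08, 2.584e-08, 9.690e-09]  ψ = [3, 1, 3, 3]  (obs o_6=3)
backtrack: best end state = 1; path = [1, 1, 1, 1, 1, 1, 1]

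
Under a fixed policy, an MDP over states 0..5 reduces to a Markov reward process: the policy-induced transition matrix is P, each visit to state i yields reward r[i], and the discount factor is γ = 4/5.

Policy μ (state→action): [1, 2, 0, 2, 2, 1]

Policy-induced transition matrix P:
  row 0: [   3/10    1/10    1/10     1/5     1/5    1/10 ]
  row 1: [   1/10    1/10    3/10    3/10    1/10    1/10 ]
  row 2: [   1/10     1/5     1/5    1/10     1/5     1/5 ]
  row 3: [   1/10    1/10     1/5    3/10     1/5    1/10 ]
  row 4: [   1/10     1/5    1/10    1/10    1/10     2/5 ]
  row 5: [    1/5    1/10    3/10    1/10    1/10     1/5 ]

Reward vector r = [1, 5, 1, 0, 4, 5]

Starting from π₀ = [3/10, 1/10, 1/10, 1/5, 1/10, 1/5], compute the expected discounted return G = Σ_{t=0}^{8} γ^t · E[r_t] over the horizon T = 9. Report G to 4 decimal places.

G = 10.7011

t=0: π = [0.3000, 0.1000, 0.1000, 0.2000, 0.1000, 0.2000], E[r] = 2.3000, γ^t·E[r] = 2.300000, running G = 2.300000
t=1: π = [0.1800, 0.1200, 0.1900, 0.1900, 0.1600, 0.1600], E[r] = 2.4100, γ^t·E[r] = 1.928000, running G = 4.228000
t=2: π = [0.1520, 0.1350, 0.1940, 0.1800, 0.1560, 0.1830], E[r] = 2.5600, γ^t·E[r] = 1.638400, running G = 5.866400
t=3: π = [0.1487, 0.1350, 0.2010, 0.1782, 0.1526, 0.1845], E[r] = 2.5576, γ^t·E[r] = 1.309491, running G = 7.175891
t=4: π = [0.1482, 0.1354, 0.2018, 0.1775, 0.1528, 0.1843], E[r] = 2.5596, γ^t·E[r] = 1.048420, running G = 8.224312
t=5: π = [0.1481, 0.1355, 0.2019, 0.1774, 0.1528, 0.1845], E[r] = 2.5605, γ^t·E[r] = 0.839030, running G = 9.063341
t=6: π = [0.1481, 0.1355, 0.2019, 0.1774, 0.1527, 0.1845], E[r] = 2.5605, γ^t·E[r] = 0.671221, running G = 9.734562
t=7: π = [0.1481, 0.1355, 0.2019, 0.1774, 0.1527, 0.1845], E[r] = 2.5605, γ^t·E[r] = 0.536979, running G = 10.271540
t=8: π = [0.1481, 0.1355, 0.2019, 0.1774, 0.1527, 0.1845], E[r] = 2.5605, γ^t·E[r] = 0.429584, running G = 10.701124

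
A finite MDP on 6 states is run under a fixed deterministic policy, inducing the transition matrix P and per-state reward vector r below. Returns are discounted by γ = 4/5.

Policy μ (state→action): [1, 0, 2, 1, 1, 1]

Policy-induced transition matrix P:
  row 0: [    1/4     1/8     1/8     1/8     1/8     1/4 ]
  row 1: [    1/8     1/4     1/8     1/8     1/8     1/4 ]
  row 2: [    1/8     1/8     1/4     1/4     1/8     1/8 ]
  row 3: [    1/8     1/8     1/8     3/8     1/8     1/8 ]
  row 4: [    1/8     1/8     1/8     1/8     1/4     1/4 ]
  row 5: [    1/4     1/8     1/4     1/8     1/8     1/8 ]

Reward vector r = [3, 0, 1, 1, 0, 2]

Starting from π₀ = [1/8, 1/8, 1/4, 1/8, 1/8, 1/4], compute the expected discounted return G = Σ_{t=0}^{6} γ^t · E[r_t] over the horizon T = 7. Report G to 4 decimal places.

G = 4.8908

t=0: π = [0.1250, 0.1250, 0.2500, 0.1250, 0.1250, 0.2500], E[r] = 1.2500, γ^t·E[r] = 1.250000, running G = 1.250000
t=1: π = [0.1719, 0.1406, 0.1875, 0.1875, 0.1406, 0.1719], E[r] = 1.2344, γ^t·E[r] = 0.987500, running G = 2.237500
t=2: π = [0.1680, 0.1426, 0.1699, 0.1953, 0.1426, 0.1816], E[r] = 1.2324, γ^t·E[r] = 0.788750, running G = 3.026250
t=3: π = [0.1687, 0.1428, 0.1689, 0.1951, 0.1428, 0.1816], E[r] = 1.2334, γ^t·E[r] = 0.631500, running G = 3.657750
t=4: π = [0.1688, 0.1429, 0.1688, 0.1949, 0.1429, 0.1818], E[r] = 1.2337, γ^t·E[r] = 0.505313, running G = 4.163063
t=5: π = [0.1688, 0.1429, 0.1688, 0.1948, 0.1429, 0.1818], E[r] = 1.2337, γ^t·E[r] = 0.404274, running G = 4.567336
t=6: π = [0.1688, 0.1429, 0.1688, 0.1948, 0.1429, 0.1818], E[r] = 1.2338, γ^t·E[r] = 0.323423, running G = 4.890760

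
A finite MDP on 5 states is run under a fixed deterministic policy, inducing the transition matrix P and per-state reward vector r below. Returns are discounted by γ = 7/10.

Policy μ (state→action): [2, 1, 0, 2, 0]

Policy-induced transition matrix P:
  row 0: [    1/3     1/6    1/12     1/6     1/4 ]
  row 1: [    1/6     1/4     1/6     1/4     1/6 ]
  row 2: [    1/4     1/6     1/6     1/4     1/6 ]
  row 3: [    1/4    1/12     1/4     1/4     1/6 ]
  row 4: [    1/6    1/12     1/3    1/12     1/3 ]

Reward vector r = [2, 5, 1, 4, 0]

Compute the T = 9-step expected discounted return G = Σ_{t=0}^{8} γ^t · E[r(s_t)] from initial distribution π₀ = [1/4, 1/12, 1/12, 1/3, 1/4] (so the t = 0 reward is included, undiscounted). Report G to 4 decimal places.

t=0: π = [0.2500, 0.0833, 0.0833, 0.3333, 0.2500], E[r] = 2.3333, γ^t·E[r] = 2.333333, running G = 2.333333
t=1: π = [0.2431, 0.1250, 0.2153, 0.1875, 0.2292], E[r] = 2.0764, γ^t·E[r] = 1.453472, running G = 3.786806
t=2: π = [0.2407, 0.1424, 0.2002, 0.1916, 0.2251], E[r] = 2.1597, γ^t·E[r] = 1.058264, running G = 4.845069
t=3: π = [0.2394, 0.1438, 0.2001, 0.1924, 0.2242], E[r] = 2.1677, γ^t·E[r] = 0.743514, running G = 5.588583
t=4: π = [0.2393, 0.1439, 0.2001, 0.1927, 0.2240], E[r] = 2.1690, γ^t·E[r] = 0.520781, running G = 6.109365
t=5: π = [0.2393, 0.1439, 0.2001, 0.1927, 0.2239], E[r] = 2.1693, γ^t·E[r] = 0.364590, running G = 6.473955
t=6: π = [0.2393, 0.1439, 0.2001, 0.1927, 0.2239], E[r] = 2.1693, γ^t·E[r] = 0.255218, running G = 6.729173
t=7: π = [0.2393, 0.1439, 0.2001, 0.1927, 0.2239], E[r] = 2.1693, γ^t·E[r] = 0.178653, running G = 6.907827
t=8: π = [0.2393, 0.1439, 0.2001, 0.1927, 0.2239], E[r] = 2.1693, γ^t·E[r] = 0.125057, running G = 7.032884

G = 7.0329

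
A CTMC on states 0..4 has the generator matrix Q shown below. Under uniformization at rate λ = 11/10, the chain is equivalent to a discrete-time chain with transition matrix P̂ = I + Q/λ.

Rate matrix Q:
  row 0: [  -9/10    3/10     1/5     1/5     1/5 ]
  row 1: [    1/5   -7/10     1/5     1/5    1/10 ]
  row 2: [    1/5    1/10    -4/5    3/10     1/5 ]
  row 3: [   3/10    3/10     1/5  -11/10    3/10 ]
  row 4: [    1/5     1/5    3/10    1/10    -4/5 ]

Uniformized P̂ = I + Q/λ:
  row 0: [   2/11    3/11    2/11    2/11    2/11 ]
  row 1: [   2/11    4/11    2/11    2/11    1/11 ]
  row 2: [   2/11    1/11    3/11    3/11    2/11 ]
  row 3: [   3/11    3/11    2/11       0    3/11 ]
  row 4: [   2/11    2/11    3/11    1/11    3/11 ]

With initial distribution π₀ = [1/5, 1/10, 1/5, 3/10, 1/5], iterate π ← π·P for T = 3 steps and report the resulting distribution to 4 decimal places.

π = [0.1962, 0.2362, 0.2195, 0.1556, 0.1925]

t=0: π = [0.2000, 0.1000, 0.2000, 0.3000, 0.2000]
t=1: π = [0.2091, 0.2273, 0.2182, 0.1273, 0.2182]
t=2: π = [0.1934, 0.2339, 0.2215, 0.1587, 0.1926]
t=3: π = [0.1962, 0.2362, 0.2195, 0.1556, 0.1925]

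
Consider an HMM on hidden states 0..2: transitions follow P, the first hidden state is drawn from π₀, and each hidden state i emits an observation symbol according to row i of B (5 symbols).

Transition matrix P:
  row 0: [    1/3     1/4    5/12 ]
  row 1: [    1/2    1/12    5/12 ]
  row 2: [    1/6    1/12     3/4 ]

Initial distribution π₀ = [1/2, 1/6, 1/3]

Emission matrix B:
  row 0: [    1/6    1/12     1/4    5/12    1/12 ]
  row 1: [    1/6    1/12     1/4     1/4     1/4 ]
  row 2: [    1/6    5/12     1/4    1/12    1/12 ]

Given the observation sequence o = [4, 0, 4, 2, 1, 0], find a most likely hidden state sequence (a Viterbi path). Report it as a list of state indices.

path = [2, 2, 2, 2, 2, 2]

t=0: δ = [4.167e-02, 4.167e-02, 2.778e-02]  (obs o_0=4)
t=1: δ = [3.472e-03, 1.736e-03, 3.472e-03]  ψ = [1, 0, 2]  (obs o_1=0)
t=2: δ = [9.645e-05, 2.170e-04, 2.170e-04]  ψ = [0, 0, 2]  (obs o_2=4)
t=3: δ = [2.713e-05, 6.028e-06, 4.069e-05]  ψ = [1, 0, 2]  (obs o_3=2)
t=4: δ = [7.535e-07, 5.651e-07, 1.272e-05]  ψ = [0, 0, 2]  (obs o_4=1)
t=5: δ = [3.532e-07, 1.766e-07, 1.589e-06]  ψ = [2, 2, 2]  (obs o_5=0)
backtrack: best end state = 2; path = [2, 2, 2, 2, 2, 2]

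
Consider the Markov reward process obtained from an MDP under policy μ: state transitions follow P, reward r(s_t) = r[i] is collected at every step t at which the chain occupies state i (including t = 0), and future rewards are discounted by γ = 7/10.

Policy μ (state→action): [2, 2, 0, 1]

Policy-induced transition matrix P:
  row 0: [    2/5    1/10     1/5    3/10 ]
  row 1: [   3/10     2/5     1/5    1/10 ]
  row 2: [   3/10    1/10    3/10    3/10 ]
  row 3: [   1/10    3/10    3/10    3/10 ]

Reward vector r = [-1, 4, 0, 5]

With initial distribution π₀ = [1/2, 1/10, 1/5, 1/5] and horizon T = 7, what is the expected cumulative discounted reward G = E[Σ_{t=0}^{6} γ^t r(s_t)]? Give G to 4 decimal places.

G = 4.6915

t=0: π = [0.5000, 0.1000, 0.2000, 0.2000], E[r] = 0.9000, γ^t·E[r] = 0.900000, running G = 0.900000
t=1: π = [0.3100, 0.1700, 0.2400, 0.2800], E[r] = 1.7700, γ^t·E[r] = 1.239000, running G = 2.139000
t=2: π = [0.2750, 0.2070, 0.2520, 0.2660], E[r] = 1.8830, γ^t·E[r] = 0.922670, running G = 3.061670
t=3: π = [0.2743, 0.2153, 0.2518, 0.2586], E[r] = 1.8799, γ^t·E[r] = 0.644806, running G = 3.706476
t=4: π = [0.2757, 0.2163, 0.2510, 0.2569], E[r] = 1.8742, γ^t·E[r] = 0.450003, running G = 4.156478
t=5: π = [0.2762, 0.2163, 0.2508, 0.2567], E[r] = 1.8726, γ^t·E[r] = 0.314733, running G = 4.471211
t=6: π = [0.2763, 0.2162, 0.2508, 0.2567], E[r] = 1.8724, γ^t·E[r] = 0.220283, running G = 4.691495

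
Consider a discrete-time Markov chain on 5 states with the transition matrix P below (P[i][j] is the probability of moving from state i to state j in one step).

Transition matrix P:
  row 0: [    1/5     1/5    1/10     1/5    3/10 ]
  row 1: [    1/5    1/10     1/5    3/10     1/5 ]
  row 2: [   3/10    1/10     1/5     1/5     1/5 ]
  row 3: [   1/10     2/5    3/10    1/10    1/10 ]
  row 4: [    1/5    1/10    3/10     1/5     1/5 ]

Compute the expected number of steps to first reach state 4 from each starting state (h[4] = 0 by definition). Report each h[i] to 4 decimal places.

h = [4.5054, 5.0457, 4.9460, 5.5029, 0.0000]

First-step conditioning: h[4] = 0; for i ≠ 4, h[i] = 1 + Σ_k P[i][k]·h[k].
  h[0] = 1 + 1/5·h[0] + 1/5·h[1] + 1/10·h[2] + 1/5·h[3]
  h[1] = 1 + 1/5·h[0] + 1/10·h[1] + 1/5·h[2] + 3/10·h[3]
  h[2] = 1 + 3/10·h[0] + 1/10·h[1] + 1/5·h[2] + 1/5·h[3]
  h[3] = 1 + 1/10·h[0] + 2/5·h[1] + 3/10·h[2] + 1/10·h[3]
Solving the 4×4 linear system over states ≠ 4 gives exactly h = [5420/1203, 6070/1203, 5950/1203, 6620/1203, 0] (h[4] = 0 is the target).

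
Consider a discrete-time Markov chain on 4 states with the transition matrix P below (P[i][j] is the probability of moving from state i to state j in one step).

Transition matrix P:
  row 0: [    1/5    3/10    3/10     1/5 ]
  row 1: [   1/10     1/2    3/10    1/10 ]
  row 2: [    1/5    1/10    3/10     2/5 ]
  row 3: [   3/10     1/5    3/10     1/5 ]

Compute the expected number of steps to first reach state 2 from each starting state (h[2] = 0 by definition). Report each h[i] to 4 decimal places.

h = [3.3333, 3.3333, 0.0000, 3.3333]

First-step conditioning: h[2] = 0; for i ≠ 2, h[i] = 1 + Σ_k P[i][k]·h[k].
  h[0] = 1 + 1/5·h[0] + 3/10·h[1] + 1/5·h[3]
  h[1] = 1 + 1/10·h[0] + 1/2·h[1] + 1/10·h[3]
  h[3] = 1 + 3/10·h[0] + 1/5·h[1] + 1/5·h[3]
Solving the 3×3 linear system over states ≠ 2 gives exactly h = [10/3, 10/3, 0, 10/3] (h[2] = 0 is the target).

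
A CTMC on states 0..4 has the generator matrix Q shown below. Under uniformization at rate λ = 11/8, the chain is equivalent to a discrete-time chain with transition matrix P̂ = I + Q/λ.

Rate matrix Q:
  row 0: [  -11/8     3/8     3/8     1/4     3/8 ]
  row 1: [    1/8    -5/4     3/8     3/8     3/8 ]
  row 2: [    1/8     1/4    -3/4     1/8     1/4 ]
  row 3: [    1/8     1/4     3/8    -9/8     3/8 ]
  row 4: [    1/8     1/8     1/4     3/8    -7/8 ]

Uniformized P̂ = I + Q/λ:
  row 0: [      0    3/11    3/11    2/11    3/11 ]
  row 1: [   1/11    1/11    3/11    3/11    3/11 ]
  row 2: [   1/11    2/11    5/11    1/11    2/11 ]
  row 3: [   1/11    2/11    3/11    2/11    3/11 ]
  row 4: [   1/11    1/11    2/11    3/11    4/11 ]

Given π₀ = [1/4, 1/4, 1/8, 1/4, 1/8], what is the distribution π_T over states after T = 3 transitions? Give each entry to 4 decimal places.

π = [0.0832, 0.1514, 0.3025, 0.1927, 0.2702]

t=0: π = [0.2500, 0.2500, 0.1250, 0.2500, 0.1250]
t=1: π = [0.0682, 0.1705, 0.2841, 0.2045, 0.2727]
t=2: π = [0.0847, 0.1477, 0.2996, 0.1963, 0.2717]
t=3: π = [0.0832, 0.1514, 0.3025, 0.1927, 0.2702]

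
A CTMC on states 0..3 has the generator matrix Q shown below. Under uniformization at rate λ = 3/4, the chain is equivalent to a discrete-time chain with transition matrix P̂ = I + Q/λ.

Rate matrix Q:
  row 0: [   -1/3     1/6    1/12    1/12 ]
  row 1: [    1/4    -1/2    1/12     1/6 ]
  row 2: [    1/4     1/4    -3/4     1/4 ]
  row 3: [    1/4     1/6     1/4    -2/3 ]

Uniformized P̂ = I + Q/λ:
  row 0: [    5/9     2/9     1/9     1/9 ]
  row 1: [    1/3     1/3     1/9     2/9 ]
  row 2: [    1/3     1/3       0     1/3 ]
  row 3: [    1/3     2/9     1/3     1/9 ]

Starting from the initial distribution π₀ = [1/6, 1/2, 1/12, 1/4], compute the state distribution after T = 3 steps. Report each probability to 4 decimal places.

π = [0.4257, 0.2674, 0.1357, 0.1712]

t=0: π = [0.1667, 0.5000, 0.0833, 0.2500]
t=1: π = [0.3704, 0.2870, 0.1574, 0.1852]
t=2: π = [0.4156, 0.2716, 0.1348, 0.1780]
t=3: π = [0.4257, 0.2674, 0.1357, 0.1712]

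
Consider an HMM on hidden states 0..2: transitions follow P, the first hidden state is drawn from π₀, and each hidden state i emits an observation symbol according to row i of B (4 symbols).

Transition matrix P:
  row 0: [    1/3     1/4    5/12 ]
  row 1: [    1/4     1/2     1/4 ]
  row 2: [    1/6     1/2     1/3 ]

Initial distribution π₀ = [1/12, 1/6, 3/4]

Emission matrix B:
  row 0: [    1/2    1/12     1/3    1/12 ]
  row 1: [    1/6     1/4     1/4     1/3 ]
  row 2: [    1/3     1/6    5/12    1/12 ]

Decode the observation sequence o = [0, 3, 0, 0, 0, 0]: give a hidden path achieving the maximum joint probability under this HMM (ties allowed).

t=0: δ = [4.167e-02, 2.778e-02, 2.500e-01]  (obs o_0=0)
t=1: δ = [3.472e-03, 4.167e-02, 6.944e-03]  ψ = [2, 2, 2]  (obs o_1=3)
t=2: δ = [5.208e-03, 3.472e-03, 3.472e-03]  ψ = [1, 1, 1]  (obs o_2=0)
t=3: δ = [8.681e-04, 2.894e-04, 7.234e-04]  ψ = [0, 1, 0]  (obs o_3=0)
t=4: δ = [1.447e-04, 6.028e-05, 1.206e-04]  ψ = [0, 2, 0]  (obs o_4=0)
t=5: δ = [2.411e-05, 1.005e-05, 2.009e-05]  ψ = [0, 2, 0]  (obs o_5=0)
backtrack: best end state = 0; path = [2, 1, 0, 0, 0, 0]

path = [2, 1, 0, 0, 0, 0]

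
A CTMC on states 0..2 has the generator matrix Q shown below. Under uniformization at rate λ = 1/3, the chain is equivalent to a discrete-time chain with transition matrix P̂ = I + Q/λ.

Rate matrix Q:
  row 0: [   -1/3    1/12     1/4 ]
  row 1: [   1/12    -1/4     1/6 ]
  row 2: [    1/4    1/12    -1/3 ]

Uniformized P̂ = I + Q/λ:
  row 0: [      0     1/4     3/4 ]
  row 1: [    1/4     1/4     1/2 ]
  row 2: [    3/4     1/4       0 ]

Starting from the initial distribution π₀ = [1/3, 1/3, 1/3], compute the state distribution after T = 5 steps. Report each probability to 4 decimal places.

π = [0.3496, 0.2500, 0.4004]

t=0: π = [0.3333, 0.3333, 0.3333]
t=1: π = [0.3333, 0.2500, 0.4167]
t=2: π = [0.3750, 0.2500, 0.3750]
t=3: π = [0.3438, 0.2500, 0.4063]
t=4: π = [0.3672, 0.2500, 0.3828]
t=5: π = [0.3496, 0.2500, 0.4004]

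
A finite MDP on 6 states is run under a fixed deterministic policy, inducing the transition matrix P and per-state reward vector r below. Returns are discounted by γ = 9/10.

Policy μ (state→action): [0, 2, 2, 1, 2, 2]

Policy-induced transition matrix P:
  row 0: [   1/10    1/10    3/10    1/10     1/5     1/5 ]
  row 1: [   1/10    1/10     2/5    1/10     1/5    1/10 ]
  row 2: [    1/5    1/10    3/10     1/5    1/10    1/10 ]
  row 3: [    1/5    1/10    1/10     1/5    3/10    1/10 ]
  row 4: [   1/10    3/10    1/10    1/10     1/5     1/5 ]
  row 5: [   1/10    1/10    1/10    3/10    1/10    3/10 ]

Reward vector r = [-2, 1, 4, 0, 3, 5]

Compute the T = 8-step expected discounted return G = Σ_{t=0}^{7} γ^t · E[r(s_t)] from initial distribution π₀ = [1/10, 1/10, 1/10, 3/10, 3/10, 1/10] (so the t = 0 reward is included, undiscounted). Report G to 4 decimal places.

G = 11.3562

t=0: π = [0.1000, 0.1000, 0.1000, 0.3000, 0.3000, 0.1000], E[r] = 1.7000, γ^t·E[r] = 1.700000, running G = 1.700000
t=1: π = [0.1400, 0.1600, 0.1700, 0.1600, 0.2100, 0.1600], E[r] = 1.9900, γ^t·E[r] = 1.791000, running G = 3.491000
t=2: π = [0.1330, 0.1420, 0.2100, 0.1650, 0.1830, 0.1670], E[r] = 2.1000, γ^t·E[r] = 1.701000, running G = 5.192000
t=3: π = [0.1375, 0.1366, 0.2112, 0.1709, 0.1788, 0.1650], E[r] = 2.0678, γ^t·E[r] = 1.507426, running G = 6.699426
t=4: π = [0.1382, 0.1358, 0.2107, 0.1712, 0.1795, 0.1646], E[r] = 2.0638, γ^t·E[r] = 1.354046, running G = 8.053472
t=5: π = [0.1382, 0.1359, 0.2105, 0.1711, 0.1796, 0.1647], E[r] = 2.0638, γ^t·E[r] = 1.218649, running G = 9.272121
t=6: π = [0.1382, 0.1359, 0.2105, 0.1711, 0.1796, 0.1647], E[r] = 2.0640, γ^t·E[r] = 1.096887, running G = 10.369007
t=7: π = [0.1382, 0.1359, 0.2105, 0.1711, 0.1796, 0.1647], E[r] = 2.0640, γ^t·E[r] = 0.987201, running G = 11.356208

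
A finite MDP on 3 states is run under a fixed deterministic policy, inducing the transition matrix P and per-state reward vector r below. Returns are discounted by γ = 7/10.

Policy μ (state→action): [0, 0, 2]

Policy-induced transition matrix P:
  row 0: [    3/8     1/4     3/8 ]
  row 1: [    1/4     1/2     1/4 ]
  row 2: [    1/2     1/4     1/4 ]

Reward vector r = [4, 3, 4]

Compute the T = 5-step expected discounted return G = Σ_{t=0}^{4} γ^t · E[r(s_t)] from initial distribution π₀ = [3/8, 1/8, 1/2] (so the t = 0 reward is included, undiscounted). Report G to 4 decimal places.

G = 10.4205

t=0: π = [0.3750, 0.1250, 0.5000], E[r] = 3.8750, γ^t·E[r] = 3.875000, running G = 3.875000
t=1: π = [0.4219, 0.2813, 0.2969], E[r] = 3.7188, γ^t·E[r] = 2.603125, running G = 6.478125
t=2: π = [0.3770, 0.3203, 0.3027], E[r] = 3.6797, γ^t·E[r] = 1.803047, running G = 8.281172
t=3: π = [0.3728, 0.3301, 0.2971], E[r] = 3.6699, γ^t·E[r] = 1.258783, running G = 9.539955
t=4: π = [0.3709, 0.3325, 0.2966], E[r] = 3.6675, γ^t·E[r] = 0.880562, running G = 10.420517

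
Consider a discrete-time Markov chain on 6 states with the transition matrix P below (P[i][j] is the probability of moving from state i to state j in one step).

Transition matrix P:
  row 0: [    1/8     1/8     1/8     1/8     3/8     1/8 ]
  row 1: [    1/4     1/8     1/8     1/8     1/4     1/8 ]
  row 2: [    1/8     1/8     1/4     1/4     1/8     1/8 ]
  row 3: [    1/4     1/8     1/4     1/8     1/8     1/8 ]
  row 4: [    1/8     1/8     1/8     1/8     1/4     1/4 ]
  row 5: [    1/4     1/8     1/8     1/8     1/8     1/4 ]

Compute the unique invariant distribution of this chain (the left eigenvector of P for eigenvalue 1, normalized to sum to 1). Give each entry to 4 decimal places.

Balance equations π_j = Σ_i π_i·P[i][j]:
  π_0 = 1/8·π_0 + 1/4·π_1 + 1/8·π_2 + 1/4·π_3 + 1/8·π_4 + 1/4·π_5
  π_1 = 1/8·π_0 + 1/8·π_1 + 1/8·π_2 + 1/8·π_3 + 1/8·π_4 + 1/8·π_5
  π_2 = 1/8·π_0 + 1/8·π_1 + 1/4·π_2 + 1/4·π_3 + 1/8·π_4 + 1/8·π_5
  π_3 = 1/8·π_0 + 1/8·π_1 + 1/4·π_2 + 1/8·π_3 + 1/8·π_4 + 1/8·π_5
  π_4 = 3/8·π_0 + 1/4·π_1 + 1/8·π_2 + 1/8·π_3 + 1/4·π_4 + 1/8·π_5
  normalize: π_0 + π_1 + π_2 + π_3 + π_4 + π_5 = 1
Solving the linear system gives exactly π = [397/2200, 1/8, 9/55, 8/55, 467/2200, 381/2200].

π = [0.1805, 0.1250, 0.1636, 0.1455, 0.2123, 0.1732]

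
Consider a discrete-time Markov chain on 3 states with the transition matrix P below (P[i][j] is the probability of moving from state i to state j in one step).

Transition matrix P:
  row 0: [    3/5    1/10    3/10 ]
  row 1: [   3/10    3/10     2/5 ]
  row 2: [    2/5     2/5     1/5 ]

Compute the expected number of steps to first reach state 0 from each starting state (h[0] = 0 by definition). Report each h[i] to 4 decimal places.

h = [0.0000, 3.0000, 2.7500]

First-step conditioning: h[0] = 0; for i ≠ 0, h[i] = 1 + Σ_k P[i][k]·h[k].
  h[1] = 1 + 3/10·h[1] + 2/5·h[2]
  h[2] = 1 + 2/5·h[1] + 1/5·h[2]
Solving the 2×2 linear system over states ≠ 0 gives exactly h = [0, 3, 11/4] (h[0] = 0 is the target).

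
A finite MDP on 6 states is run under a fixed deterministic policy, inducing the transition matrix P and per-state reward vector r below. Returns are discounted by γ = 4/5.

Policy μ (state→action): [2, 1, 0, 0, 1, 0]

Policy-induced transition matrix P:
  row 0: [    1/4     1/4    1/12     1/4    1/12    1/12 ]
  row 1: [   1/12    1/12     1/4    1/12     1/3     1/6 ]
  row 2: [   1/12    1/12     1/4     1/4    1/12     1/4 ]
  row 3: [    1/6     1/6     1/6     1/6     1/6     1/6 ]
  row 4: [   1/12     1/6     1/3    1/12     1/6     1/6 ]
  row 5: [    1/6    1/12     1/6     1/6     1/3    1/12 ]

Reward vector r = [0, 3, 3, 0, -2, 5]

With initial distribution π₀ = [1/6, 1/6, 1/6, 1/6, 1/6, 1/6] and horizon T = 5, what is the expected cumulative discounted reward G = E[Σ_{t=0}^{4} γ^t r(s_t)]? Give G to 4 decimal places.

G = 4.9485

t=0: π = [0.1667, 0.1667, 0.1667, 0.1667, 0.1667, 0.1667], E[r] = 1.5000, γ^t·E[r] = 1.500000, running G = 1.500000
t=1: π = [0.1389, 0.1389, 0.2083, 0.1667, 0.1944, 0.1528], E[r] = 1.4167, γ^t·E[r] = 1.133333, running G = 2.633333
t=2: π = [0.1331, 0.1366, 0.2164, 0.1678, 0.1863, 0.1597], E[r] = 1.4850, γ^t·E[r] = 0.950370, running G = 3.583704
t=3: π = [0.1328, 0.1350, 0.2160, 0.1689, 0.1869, 0.1603], E[r] = 1.4809, γ^t·E[r] = 0.758222, running G = 4.341926
t=4: π = [0.1329, 0.1351, 0.2160, 0.1689, 0.1868, 0.1602], E[r] = 1.4810, γ^t·E[r] = 0.606607, running G = 4.948533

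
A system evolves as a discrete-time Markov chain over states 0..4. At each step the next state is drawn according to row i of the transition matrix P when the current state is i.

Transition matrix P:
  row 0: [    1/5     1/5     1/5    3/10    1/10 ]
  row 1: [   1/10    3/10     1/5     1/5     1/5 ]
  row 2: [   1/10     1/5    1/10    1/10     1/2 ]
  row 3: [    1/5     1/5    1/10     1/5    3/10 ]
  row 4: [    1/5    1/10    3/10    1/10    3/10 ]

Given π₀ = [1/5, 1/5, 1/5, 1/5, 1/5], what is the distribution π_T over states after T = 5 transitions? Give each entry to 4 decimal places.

t=0: π = [0.2000, 0.2000, 0.2000, 0.2000, 0.2000]
t=1: π = [0.1600, 0.2000, 0.1800, 0.1800, 0.2800]
t=2: π = [0.1620, 0.1920, 0.1920, 0.1700, 0.2840]
t=3: π = [0.1616, 0.1908, 0.1922, 0.1686, 0.2868]
t=4: π = [0.1617, 0.1904, 0.1926, 0.1683, 0.2870]
t=5: π = [0.1617, 0.1903, 0.1926, 0.1682, 0.2871]

π = [0.1617, 0.1903, 0.1926, 0.1682, 0.2871]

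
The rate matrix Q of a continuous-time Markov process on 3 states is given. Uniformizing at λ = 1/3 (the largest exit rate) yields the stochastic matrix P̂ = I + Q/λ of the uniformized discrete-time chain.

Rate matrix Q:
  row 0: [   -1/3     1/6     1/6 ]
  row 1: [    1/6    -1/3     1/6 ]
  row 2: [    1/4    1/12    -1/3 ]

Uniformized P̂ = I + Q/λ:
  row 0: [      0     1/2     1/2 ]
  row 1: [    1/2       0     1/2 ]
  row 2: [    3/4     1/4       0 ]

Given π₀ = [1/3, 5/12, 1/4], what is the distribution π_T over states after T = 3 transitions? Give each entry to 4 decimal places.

t=0: π = [0.3333, 0.4167, 0.2500]
t=1: π = [0.3958, 0.2292, 0.3750]
t=2: π = [0.3958, 0.2917, 0.3125]
t=3: π = [0.3802, 0.2760, 0.3438]

π = [0.3802, 0.2760, 0.3438]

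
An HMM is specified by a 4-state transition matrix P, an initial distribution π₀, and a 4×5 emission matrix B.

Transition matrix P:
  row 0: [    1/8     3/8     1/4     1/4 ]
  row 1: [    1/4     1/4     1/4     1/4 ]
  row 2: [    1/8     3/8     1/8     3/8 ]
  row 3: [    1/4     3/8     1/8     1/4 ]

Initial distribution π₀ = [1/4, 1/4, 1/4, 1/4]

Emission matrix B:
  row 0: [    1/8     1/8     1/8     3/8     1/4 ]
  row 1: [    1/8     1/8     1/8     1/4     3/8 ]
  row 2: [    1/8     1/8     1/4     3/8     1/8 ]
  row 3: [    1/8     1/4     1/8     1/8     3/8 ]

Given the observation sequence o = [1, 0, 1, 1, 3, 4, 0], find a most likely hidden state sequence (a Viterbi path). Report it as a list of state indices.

path = [3, 1, 3, 1, 2, 3, 1]

t=0: δ = [3.125e-02, 3.125e-02, 3.125e-02, 6.250e-02]  (obs o_0=1)
t=1: δ = [1.953e-03, 2.930e-03, 9.766e-04, 1.953e-03]  ψ = [3, 3, 0, 3]  (obs o_1=0)
t=2: δ = [9.155e-05, 9.155e-05, 9.155e-05, 1.831e-04]  ψ = [1, 0, 1, 1]  (obs o_2=1)
t=3: δ = [5.722e-06, 8.583e-06, 2.861e-06, 1.144e-05]  ψ = [3, 3, 0, 3]  (obs o_3=1)
t=4: δ = [1.073e-06, 1.073e-06, 8.047e-07, 3.576e-07]  ψ = [3, 3, 1, 3]  (obs o_4=3)
t=5: δ = [6.706e-08, 1.509e-07, 3.353e-08, 1.132e-07]  ψ = [1, 0, 0, 2]  (obs o_5=4)
t=6: δ = [4.715e-09, 5.304e-09, 4.715e-09, 4.715e-09]  ψ = [1, 3, 1, 1]  (obs o_6=0)
backtrack: best end state = 1; path = [3, 1, 3, 1, 2, 3, 1]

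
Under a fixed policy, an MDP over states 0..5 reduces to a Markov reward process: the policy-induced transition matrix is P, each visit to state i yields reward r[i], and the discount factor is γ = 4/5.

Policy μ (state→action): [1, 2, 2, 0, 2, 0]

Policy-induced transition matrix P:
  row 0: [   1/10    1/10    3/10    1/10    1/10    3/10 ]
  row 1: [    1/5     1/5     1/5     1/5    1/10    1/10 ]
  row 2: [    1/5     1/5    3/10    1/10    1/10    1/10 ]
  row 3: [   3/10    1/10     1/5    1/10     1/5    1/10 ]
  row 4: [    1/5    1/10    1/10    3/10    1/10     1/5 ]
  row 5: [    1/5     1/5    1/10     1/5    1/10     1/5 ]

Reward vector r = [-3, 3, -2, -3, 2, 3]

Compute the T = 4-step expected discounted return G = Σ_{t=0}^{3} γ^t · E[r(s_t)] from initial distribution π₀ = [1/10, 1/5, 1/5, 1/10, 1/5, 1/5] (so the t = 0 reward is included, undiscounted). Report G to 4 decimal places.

t=0: π = [0.1000, 0.2000, 0.2000, 0.1000, 0.2000, 0.2000], E[r] = 0.6000, γ^t·E[r] = 0.600000, running G = 0.600000
t=1: π = [0.2000, 0.1600, 0.1900, 0.1800, 0.1100, 0.1600], E[r] = -0.3400, γ^t·E[r] = -0.272000, running G = 0.328000
t=2: π = [0.1980, 0.1510, 0.2120, 0.1540, 0.1180, 0.1670], E[r] = -0.2900, γ^t·E[r] = -0.185600, running G = 0.142400
t=3: π = [0.1956, 0.1530, 0.2125, 0.1554, 0.1154, 0.1681], E[r] = -0.2839, γ^t·E[r] = -0.145357, running G = -0.002957

G = -0.0030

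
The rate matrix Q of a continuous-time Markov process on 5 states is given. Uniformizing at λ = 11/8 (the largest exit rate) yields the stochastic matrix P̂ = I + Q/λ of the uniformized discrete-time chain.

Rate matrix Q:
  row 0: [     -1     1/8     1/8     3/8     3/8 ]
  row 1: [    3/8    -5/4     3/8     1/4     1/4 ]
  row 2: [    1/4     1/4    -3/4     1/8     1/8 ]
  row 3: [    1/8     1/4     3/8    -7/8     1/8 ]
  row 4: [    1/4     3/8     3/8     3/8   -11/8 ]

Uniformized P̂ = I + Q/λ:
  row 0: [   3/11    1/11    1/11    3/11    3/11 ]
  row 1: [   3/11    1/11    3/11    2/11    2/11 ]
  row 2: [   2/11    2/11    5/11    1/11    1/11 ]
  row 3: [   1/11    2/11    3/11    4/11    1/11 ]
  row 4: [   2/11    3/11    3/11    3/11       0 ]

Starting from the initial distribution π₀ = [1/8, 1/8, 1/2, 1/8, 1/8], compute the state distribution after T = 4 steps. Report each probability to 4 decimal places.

t=0: π = [0.1250, 0.1250, 0.5000, 0.1250, 0.1250]
t=1: π = [0.1932, 0.1705, 0.3409, 0.1818, 0.1136]
t=2: π = [0.1983, 0.1591, 0.2996, 0.2118, 0.1312]
t=3: π = [0.1951, 0.1613, 0.2911, 0.2230, 0.1295]
t=4: π = [0.1939, 0.1612, 0.2902, 0.2254, 0.1293]

π = [0.1939, 0.1612, 0.2902, 0.2254, 0.1293]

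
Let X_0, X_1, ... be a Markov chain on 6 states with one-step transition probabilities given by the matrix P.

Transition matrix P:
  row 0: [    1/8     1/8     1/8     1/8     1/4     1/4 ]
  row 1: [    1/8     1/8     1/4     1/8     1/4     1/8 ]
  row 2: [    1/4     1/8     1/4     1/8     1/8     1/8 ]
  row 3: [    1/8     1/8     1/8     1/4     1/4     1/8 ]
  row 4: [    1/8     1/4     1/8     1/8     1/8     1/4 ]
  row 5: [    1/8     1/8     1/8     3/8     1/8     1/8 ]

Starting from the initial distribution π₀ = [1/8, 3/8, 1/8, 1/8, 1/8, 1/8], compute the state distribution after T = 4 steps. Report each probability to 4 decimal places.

t=0: π = [0.1250, 0.3750, 0.1250, 0.1250, 0.1250, 0.1250]
t=1: π = [0.1406, 0.1406, 0.1875, 0.1719, 0.2031, 0.1563]
t=2: π = [0.1484, 0.1504, 0.1660, 0.1855, 0.1816, 0.1680]
t=3: π = [0.1458, 0.1477, 0.1646, 0.1902, 0.1855, 0.1663]
t=4: π = [0.1456, 0.1482, 0.1640, 0.1903, 0.1855, 0.1664]

π = [0.1456, 0.1482, 0.1640, 0.1903, 0.1855, 0.1664]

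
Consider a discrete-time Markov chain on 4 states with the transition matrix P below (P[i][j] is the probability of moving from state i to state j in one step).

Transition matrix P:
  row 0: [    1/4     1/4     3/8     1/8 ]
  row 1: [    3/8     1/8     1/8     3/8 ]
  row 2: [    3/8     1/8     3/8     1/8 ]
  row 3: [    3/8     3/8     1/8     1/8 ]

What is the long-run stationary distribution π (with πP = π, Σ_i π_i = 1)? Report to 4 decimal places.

Balance equations π_j = Σ_i π_i·P[i][j]:
  π_0 = 1/4·π_0 + 3/8·π_1 + 3/8·π_2 + 3/8·π_3
  π_1 = 1/4·π_0 + 1/8·π_1 + 1/8·π_2 + 3/8·π_3
  π_2 = 3/8·π_0 + 1/8·π_1 + 3/8·π_2 + 1/8·π_3
  normalize: π_0 + π_1 + π_2 + π_3 = 1
Solving the linear system gives exactly π = [1/3, 19/90, 5/18, 8/45].

π = [0.3333, 0.2111, 0.2778, 0.1778]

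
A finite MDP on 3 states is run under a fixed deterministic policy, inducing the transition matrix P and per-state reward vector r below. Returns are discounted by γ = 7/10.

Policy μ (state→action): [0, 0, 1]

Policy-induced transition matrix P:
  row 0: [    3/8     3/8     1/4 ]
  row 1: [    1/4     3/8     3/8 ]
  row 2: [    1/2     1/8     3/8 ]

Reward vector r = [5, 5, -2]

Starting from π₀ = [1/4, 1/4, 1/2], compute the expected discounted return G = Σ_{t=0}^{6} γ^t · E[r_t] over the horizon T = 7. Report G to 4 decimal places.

G = 7.0076

t=0: π = [0.2500, 0.2500, 0.5000], E[r] = 1.5000, γ^t·E[r] = 1.500000, running G = 1.500000
t=1: π = [0.4063, 0.2500, 0.3438], E[r] = 2.5938, γ^t·E[r] = 1.815625, running G = 3.315625
t=2: π = [0.3867, 0.2891, 0.3242], E[r] = 2.7305, γ^t·E[r] = 1.337930, running G = 4.653555
t=3: π = [0.3794, 0.2939, 0.3267], E[r] = 2.7134, γ^t·E[r] = 0.930689, running G = 5.584244
t=4: π = [0.3791, 0.2933, 0.3276], E[r] = 2.7070, γ^t·E[r] = 0.649944, running G = 6.234187
t=5: π = [0.3793, 0.2931, 0.3276], E[r] = 2.7067, γ^t·E[r] = 0.454916, running G = 6.689103
t=6: π = [0.3793, 0.2931, 0.3276], E[r] = 2.7069, γ^t·E[r] = 0.318461, running G = 7.007563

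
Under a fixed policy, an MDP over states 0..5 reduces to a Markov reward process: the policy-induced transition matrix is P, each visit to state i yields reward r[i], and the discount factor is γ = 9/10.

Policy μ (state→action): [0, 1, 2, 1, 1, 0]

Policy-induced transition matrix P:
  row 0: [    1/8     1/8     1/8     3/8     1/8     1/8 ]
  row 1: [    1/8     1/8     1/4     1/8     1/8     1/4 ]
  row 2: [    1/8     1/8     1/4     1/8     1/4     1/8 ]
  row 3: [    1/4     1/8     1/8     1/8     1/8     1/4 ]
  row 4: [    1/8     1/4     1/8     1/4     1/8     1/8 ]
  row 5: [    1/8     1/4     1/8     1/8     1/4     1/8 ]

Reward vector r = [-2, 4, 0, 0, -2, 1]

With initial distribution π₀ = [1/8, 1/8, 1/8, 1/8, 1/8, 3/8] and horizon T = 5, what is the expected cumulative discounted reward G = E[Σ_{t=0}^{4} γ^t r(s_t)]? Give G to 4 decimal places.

G = 1.0646

t=0: π = [0.1250, 0.1250, 0.1250, 0.1250, 0.1250, 0.3750], E[r] = 0.3750, γ^t·E[r] = 0.375000, running G = 0.375000
t=1: π = [0.1406, 0.1875, 0.1563, 0.1719, 0.1875, 0.1563], E[r] = 0.2500, γ^t·E[r] = 0.225000, running G = 0.600000
t=2: π = [0.1465, 0.1680, 0.1680, 0.1836, 0.1641, 0.1699], E[r] = 0.2207, γ^t·E[r] = 0.178770, running G = 0.778770
t=3: π = [0.1479, 0.1667, 0.1670, 0.1821, 0.1672, 0.1689], E[r] = 0.2056, γ^t·E[r] = 0.149858, running G = 0.928627
t=4: π = [0.1478, 0.1670, 0.1667, 0.1829, 0.1670, 0.1686], E[r] = 0.2072, γ^t·E[r] = 0.135933, running G = 1.064561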